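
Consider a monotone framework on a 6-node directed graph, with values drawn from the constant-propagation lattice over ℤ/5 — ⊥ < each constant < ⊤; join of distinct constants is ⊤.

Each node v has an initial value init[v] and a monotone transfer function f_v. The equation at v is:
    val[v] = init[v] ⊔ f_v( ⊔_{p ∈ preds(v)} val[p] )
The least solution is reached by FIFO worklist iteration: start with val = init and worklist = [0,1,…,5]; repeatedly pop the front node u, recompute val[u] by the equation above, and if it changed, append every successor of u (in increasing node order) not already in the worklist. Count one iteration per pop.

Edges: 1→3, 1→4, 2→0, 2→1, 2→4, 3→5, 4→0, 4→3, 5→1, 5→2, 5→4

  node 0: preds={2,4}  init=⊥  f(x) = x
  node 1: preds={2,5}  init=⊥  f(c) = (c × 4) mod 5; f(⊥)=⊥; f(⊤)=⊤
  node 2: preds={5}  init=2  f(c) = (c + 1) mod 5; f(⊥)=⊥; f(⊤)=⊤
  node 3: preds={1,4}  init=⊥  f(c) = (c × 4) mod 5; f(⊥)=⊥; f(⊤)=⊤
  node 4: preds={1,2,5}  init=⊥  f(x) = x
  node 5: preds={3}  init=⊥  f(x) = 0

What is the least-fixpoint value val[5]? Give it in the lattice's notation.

0

Iteration log — 15 steps:
  step 1. node 0  ⊔preds=2  new=2  old=⊥  +wl: 
  step 2. node 1  ⊔preds=2  new=3  old=⊥  +wl: 
  step 3. node 2  ⊔preds=⊥  new=2  stable
  step 4. node 3  ⊔preds=3  new=2  old=⊥  +wl: 
  step 5. node 4  ⊔preds=⊤  new=⊤  old=⊥  +wl: 0,3
  step 6. node 5  ⊔preds=2  new=0  old=⊥  +wl: 1,2,4
  step 7. node 0  ⊔preds=⊤  new=⊤  old=2  +wl: 
  step 8. node 3  ⊔preds=⊤  new=⊤  old=2  +wl: 5
  step 9. node 1  ⊔preds=⊤  new=⊤  old=3  +wl: 3
  step 10. node 2  ⊔preds=0  new=⊤  old=2  +wl: 0,1
  step 11. node 4  ⊔preds=⊤  new=⊤  stable
  step 12. node 5  ⊔preds=⊤  new=0  stable
  step 13. node 3  ⊔preds=⊤  new=⊤  stable
  step 14. node 0  ⊔preds=⊤  new=⊤  stable
  step 15. node 1  ⊔preds=⊤  new=⊤  stable

Least fixpoint reached:
  node 0: ⊤
  node 1: ⊤
  node 2: ⊤
  node 3: ⊤
  node 4: ⊤
  node 5: 0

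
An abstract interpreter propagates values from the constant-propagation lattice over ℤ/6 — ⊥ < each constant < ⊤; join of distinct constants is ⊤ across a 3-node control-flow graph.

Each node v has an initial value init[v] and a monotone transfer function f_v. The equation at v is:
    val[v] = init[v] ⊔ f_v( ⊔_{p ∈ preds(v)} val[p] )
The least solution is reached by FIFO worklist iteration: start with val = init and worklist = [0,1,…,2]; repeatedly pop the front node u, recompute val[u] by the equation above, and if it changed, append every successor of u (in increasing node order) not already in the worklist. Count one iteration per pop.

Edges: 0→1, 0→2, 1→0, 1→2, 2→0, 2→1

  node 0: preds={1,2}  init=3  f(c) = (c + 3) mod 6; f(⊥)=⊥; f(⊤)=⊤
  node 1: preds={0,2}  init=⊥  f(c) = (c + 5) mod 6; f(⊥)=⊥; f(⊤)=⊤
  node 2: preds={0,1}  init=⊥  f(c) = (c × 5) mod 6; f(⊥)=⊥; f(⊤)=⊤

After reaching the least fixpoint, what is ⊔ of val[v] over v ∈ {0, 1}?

⊤

Trace (7 dequeues):
  [1] u=0 | in ⊥ | out 3 | ==
  [2] u=1 | in 3 | out 2 | prev ⊥ | push {0}
  [3] u=2 | in ⊤ | out ⊤ | prev ⊥ | push {1}
  [4] u=0 | in ⊤ | out ⊤ | prev 3 | push {2}
  [5] u=1 | in ⊤ | out ⊤ | prev 2 | push {0}
  [6] u=2 | in ⊤ | out ⊤ | ==
  [7] u=0 | in ⊤ | out ⊤ | ==

Converged values:
  [0] ⊤
  [1] ⊤
  [2] ⊤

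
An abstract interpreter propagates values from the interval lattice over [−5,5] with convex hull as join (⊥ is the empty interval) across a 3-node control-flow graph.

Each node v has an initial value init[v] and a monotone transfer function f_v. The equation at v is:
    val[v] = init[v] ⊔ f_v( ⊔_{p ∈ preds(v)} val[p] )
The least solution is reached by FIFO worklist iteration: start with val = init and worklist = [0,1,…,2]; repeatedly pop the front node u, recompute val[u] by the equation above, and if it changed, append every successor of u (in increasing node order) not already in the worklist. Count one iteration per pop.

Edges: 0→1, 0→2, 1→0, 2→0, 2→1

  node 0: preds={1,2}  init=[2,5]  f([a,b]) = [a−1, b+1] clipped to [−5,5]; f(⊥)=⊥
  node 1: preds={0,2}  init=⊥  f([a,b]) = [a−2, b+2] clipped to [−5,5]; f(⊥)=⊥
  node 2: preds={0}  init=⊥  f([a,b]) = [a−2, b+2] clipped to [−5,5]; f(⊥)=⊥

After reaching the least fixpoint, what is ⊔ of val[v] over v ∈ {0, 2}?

Worklist (12 pops):
  #1 pop 0: in=⊥ → [2,5] (no change)
  #2 pop 1: in=[2,5] → [0,5] (was ⊥); enqueue [0]
  #3 pop 2: in=[2,5] → [0,5] (was ⊥); enqueue [1]
  #4 pop 0: in=[0,5] → [-1,5] (was [2,5]); enqueue [2]
  #5 pop 1: in=[-1,5] → [-3,5] (was [0,5]); enqueue [0]
  #6 pop 2: in=[-1,5] → [-3,5] (was [0,5]); enqueue [1]
  #7 pop 0: in=[-3,5] → [-4,5] (was [-1,5]); enqueue [2]
  #8 pop 1: in=[-4,5] → [-5,5] (was [-3,5]); enqueue [0]
  #9 pop 2: in=[-4,5] → [-5,5] (was [-3,5]); enqueue [1]
  #10 pop 0: in=[-5,5] → [-5,5] (was [-4,5]); enqueue [2]
  #11 pop 1: in=[-5,5] → [-5,5] (no change)
  #12 pop 2: in=[-5,5] → [-5,5] (no change)

Fixpoint:
  val[0] = [-5,5]
  val[1] = [-5,5]
  val[2] = [-5,5]

[-5,5]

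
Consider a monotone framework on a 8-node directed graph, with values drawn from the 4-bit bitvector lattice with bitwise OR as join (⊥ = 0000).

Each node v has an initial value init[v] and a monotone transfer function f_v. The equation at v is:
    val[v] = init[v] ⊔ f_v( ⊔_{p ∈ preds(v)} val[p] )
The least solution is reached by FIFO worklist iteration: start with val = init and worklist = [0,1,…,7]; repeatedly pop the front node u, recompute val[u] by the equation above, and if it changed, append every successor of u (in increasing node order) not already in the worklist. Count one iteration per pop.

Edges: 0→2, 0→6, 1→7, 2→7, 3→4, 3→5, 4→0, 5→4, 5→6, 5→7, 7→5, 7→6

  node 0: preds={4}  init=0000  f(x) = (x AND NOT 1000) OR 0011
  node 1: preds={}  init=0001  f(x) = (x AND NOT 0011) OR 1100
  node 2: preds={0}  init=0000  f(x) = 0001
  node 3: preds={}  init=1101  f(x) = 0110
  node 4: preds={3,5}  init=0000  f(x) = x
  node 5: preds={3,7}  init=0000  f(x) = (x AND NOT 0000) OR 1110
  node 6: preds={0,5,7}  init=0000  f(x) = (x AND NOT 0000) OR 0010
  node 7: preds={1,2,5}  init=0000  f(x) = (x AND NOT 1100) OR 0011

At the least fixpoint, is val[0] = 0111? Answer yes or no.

Trace (13 dequeues):
  [1] u=0 | in 0000 | out 0011 | prev 0000 | push {}
  [2] u=1 | in 0000 | out 1101 | prev 0001 | push {}
  [3] u=2 | in 0011 | out 0001 | prev 0000 | push {}
  [4] u=3 | in 0000 | out 1111 | prev 1101 | push {}
  [5] u=4 | in 1111 | out 1111 | prev 0000 | push {0}
  [6] u=5 | in 1111 | out 1111 | prev 0000 | push {4}
  [7] u=6 | in 1111 | out 1111 | prev 0000 | push {}
  [8] u=7 | in 1111 | out 0011 | prev 0000 | push {5,6}
  [9] u=0 | in 1111 | out 0111 | prev 0011 | push {2}
  [10] u=4 | in 1111 | out 1111 | ==
  [11] u=5 | in 1111 | out 1111 | ==
  [12] u=6 | in 1111 | out 1111 | ==
  [13] u=2 | in 0111 | out 0001 | ==

Converged values:
  [0] 0111
  [1] 1101
  [2] 0001
  [3] 1111
  [4] 1111
  [5] 1111
  [6] 1111
  [7] 0011

yes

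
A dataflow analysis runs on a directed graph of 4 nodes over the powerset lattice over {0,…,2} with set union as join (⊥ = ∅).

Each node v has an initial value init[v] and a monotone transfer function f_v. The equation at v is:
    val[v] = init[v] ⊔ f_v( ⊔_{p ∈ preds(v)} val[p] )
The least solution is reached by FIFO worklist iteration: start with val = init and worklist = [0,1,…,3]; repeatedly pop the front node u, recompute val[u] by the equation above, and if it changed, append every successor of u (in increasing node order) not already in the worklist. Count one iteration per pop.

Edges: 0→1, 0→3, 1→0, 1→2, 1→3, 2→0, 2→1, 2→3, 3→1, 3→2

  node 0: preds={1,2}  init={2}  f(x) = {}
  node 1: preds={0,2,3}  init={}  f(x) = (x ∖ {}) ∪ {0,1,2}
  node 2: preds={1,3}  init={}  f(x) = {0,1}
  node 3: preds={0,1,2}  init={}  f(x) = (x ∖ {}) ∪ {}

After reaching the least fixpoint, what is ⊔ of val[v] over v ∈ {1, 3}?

Worklist (7 pops):
  #1 pop 0: in={} → {2} (no change)
  #2 pop 1: in={2} → {0,1,2} (was {}); enqueue [0]
  #3 pop 2: in={0,1,2} → {0,1} (was {}); enqueue [1]
  #4 pop 3: in={0,1,2} → {0,1,2} (was {}); enqueue [2]
  #5 pop 0: in={0,1,2} → {2} (no change)
  #6 pop 1: in={0,1,2} → {0,1,2} (no change)
  #7 pop 2: in={0,1,2} → {0,1} (no change)

Fixpoint:
  val[0] = {2}
  val[1] = {0,1,2}
  val[2] = {0,1}
  val[3] = {0,1,2}

{0,1,2}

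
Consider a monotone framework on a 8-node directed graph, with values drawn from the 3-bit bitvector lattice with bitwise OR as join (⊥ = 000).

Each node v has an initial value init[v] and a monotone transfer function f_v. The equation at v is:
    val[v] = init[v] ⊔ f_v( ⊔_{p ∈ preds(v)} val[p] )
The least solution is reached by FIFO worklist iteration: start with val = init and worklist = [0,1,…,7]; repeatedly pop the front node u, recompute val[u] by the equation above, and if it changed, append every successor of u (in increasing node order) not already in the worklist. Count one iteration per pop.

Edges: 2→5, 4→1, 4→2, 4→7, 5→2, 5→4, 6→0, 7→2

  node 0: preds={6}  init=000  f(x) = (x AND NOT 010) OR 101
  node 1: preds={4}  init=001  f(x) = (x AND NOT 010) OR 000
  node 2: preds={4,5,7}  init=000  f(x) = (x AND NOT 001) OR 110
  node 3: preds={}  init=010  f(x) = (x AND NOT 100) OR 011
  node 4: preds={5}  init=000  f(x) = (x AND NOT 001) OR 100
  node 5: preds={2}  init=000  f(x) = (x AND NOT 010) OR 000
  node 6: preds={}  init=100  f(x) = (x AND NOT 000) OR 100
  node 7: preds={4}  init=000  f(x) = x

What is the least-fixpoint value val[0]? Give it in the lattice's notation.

Iteration log — 11 steps:
  step 1. node 0  ⊔preds=100  new=101  old=000  +wl: 
  step 2. node 1  ⊔preds=000  new=001  stable
  step 3. node 2  ⊔preds=000  new=110  old=000  +wl: 
  step 4. node 3  ⊔preds=000  new=011  old=010  +wl: 
  step 5. node 4  ⊔preds=000  new=100  old=000  +wl: 1,2
  step 6. node 5  ⊔preds=110  new=100  old=000  +wl: 4
  step 7. node 6  ⊔preds=000  new=100  stable
  step 8. node 7  ⊔preds=100  new=100  old=000  +wl: 
  step 9. node 1  ⊔preds=100  new=101  old=001  +wl: 
  step 10. node 2  ⊔preds=100  new=110  stable
  step 11. node 4  ⊔preds=100  new=100  stable

Least fixpoint reached:
  node 0: 101
  node 1: 101
  node 2: 110
  node 3: 011
  node 4: 100
  node 5: 100
  node 6: 100
  node 7: 100

101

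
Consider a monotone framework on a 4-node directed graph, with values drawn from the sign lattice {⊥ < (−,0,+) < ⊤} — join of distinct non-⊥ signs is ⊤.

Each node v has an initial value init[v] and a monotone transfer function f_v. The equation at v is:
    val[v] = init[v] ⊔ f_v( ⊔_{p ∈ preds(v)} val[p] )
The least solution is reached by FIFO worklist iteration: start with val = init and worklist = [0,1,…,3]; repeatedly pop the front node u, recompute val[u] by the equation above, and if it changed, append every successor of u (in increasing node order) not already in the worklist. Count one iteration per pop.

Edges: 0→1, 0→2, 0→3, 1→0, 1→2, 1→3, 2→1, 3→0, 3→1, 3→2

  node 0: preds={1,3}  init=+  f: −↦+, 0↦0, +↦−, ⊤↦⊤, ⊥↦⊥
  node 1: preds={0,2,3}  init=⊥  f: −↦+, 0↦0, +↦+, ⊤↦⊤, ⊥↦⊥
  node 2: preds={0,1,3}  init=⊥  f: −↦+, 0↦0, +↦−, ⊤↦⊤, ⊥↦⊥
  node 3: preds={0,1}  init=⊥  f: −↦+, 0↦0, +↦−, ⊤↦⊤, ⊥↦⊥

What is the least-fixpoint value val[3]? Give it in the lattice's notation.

⊤

Worklist (11 pops):
  #1 pop 0: in=⊥ → + (no change)
  #2 pop 1: in=+ → + (was ⊥); enqueue [0]
  #3 pop 2: in=+ → − (was ⊥); enqueue [1]
  #4 pop 3: in=+ → − (was ⊥); enqueue [2]
  #5 pop 0: in=⊤ → ⊤ (was +); enqueue [3]
  #6 pop 1: in=⊤ → ⊤ (was +); enqueue [0]
  #7 pop 2: in=⊤ → ⊤ (was −); enqueue [1]
  #8 pop 3: in=⊤ → ⊤ (was −); enqueue [2]
  #9 pop 0: in=⊤ → ⊤ (no change)
  #10 pop 1: in=⊤ → ⊤ (no change)
  #11 pop 2: in=⊤ → ⊤ (no change)

Fixpoint:
  val[0] = ⊤
  val[1] = ⊤
  val[2] = ⊤
  val[3] = ⊤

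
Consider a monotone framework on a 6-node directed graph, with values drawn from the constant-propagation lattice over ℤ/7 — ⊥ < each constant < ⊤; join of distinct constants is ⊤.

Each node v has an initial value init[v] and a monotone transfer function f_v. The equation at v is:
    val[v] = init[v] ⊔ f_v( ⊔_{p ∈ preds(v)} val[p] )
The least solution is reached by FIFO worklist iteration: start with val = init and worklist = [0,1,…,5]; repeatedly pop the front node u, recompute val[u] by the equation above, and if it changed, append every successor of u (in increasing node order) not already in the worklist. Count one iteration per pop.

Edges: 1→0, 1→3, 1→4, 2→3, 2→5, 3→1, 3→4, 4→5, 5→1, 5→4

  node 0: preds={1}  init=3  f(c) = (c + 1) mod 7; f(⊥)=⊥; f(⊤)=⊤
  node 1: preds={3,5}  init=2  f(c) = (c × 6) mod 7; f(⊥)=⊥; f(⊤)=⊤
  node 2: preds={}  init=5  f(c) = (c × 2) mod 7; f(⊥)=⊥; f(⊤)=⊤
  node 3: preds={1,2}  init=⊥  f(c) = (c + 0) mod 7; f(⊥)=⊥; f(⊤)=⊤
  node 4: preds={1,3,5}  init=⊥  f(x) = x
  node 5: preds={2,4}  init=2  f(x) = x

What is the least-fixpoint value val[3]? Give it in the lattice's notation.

Worklist (9 pops):
  #1 pop 0: in=2 → 3 (no change)
  #2 pop 1: in=2 → ⊤ (was 2); enqueue [0]
  #3 pop 2: in=⊥ → 5 (no change)
  #4 pop 3: in=⊤ → ⊤ (was ⊥); enqueue [1]
  #5 pop 4: in=⊤ → ⊤ (was ⊥); enqueue []
  #6 pop 5: in=⊤ → ⊤ (was 2); enqueue [4]
  #7 pop 0: in=⊤ → ⊤ (was 3); enqueue []
  #8 pop 1: in=⊤ → ⊤ (no change)
  #9 pop 4: in=⊤ → ⊤ (no change)

Fixpoint:
  val[0] = ⊤
  val[1] = ⊤
  val[2] = 5
  val[3] = ⊤
  val[4] = ⊤
  val[5] = ⊤

⊤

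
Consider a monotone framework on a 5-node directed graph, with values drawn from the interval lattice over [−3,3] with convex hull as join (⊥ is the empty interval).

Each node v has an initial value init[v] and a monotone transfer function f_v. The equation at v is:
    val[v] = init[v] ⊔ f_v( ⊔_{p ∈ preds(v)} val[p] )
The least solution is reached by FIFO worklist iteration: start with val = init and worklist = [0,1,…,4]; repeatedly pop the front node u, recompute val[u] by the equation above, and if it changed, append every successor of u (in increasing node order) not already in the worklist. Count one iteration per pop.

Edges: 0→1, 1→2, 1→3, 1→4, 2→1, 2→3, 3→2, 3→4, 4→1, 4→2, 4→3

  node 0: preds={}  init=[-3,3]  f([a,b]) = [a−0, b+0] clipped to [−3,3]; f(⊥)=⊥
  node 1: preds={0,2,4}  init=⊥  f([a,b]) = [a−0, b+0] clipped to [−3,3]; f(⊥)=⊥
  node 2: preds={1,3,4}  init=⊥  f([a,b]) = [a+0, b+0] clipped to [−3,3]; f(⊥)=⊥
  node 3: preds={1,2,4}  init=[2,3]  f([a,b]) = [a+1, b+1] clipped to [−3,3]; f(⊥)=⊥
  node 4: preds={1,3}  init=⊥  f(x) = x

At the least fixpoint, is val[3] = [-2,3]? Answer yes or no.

Worklist (8 pops):
  #1 pop 0: in=⊥ → [-3,3] (no change)
  #2 pop 1: in=[-3,3] → [-3,3] (was ⊥); enqueue []
  #3 pop 2: in=[-3,3] → [-3,3] (was ⊥); enqueue [1]
  #4 pop 3: in=[-3,3] → [-2,3] (was [2,3]); enqueue [2]
  #5 pop 4: in=[-3,3] → [-3,3] (was ⊥); enqueue [3]
  #6 pop 1: in=[-3,3] → [-3,3] (no change)
  #7 pop 2: in=[-3,3] → [-3,3] (no change)
  #8 pop 3: in=[-3,3] → [-2,3] (no change)

Fixpoint:
  val[0] = [-3,3]
  val[1] = [-3,3]
  val[2] = [-3,3]
  val[3] = [-2,3]
  val[4] = [-3,3]

yes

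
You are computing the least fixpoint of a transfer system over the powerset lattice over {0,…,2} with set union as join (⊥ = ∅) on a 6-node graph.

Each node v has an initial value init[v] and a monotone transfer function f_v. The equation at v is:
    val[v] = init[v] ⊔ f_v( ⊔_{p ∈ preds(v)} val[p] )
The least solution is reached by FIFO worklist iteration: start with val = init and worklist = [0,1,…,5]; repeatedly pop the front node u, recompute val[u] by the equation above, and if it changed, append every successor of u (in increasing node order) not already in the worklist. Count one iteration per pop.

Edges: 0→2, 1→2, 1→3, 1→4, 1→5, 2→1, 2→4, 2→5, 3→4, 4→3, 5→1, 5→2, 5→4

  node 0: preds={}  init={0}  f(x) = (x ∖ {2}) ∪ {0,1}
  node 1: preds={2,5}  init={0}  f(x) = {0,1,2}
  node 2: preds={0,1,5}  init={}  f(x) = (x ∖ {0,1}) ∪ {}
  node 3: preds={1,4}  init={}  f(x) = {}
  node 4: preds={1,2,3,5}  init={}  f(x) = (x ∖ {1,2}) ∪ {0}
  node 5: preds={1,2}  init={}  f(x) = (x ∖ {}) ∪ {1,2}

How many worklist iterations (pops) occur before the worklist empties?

Iteration log — 10 steps:
  step 1. node 0  ⊔preds={}  new={0,1}  old={0}  +wl: 
  step 2. node 1  ⊔preds={}  new={0,1,2}  old={0}  +wl: 
  step 3. node 2  ⊔preds={0,1,2}  new={2}  old={}  +wl: 1
  step 4. node 3  ⊔preds={0,1,2}  new={}  stable
  step 5. node 4  ⊔preds={0,1,2}  new={0}  old={}  +wl: 3
  step 6. node 5  ⊔preds={0,1,2}  new={0,1,2}  old={}  +wl: 2,4
  step 7. node 1  ⊔preds={0,1,2}  new={0,1,2}  stable
  step 8. node 3  ⊔preds={0,1,2}  new={}  stable
  step 9. node 2  ⊔preds={0,1,2}  new={2}  stable
  step 10. node 4  ⊔preds={0,1,2}  new={0}  stable

Least fixpoint reached:
  node 0: {0,1}
  node 1: {0,1,2}
  node 2: {2}
  node 3: {}
  node 4: {0}
  node 5: {0,1,2}

10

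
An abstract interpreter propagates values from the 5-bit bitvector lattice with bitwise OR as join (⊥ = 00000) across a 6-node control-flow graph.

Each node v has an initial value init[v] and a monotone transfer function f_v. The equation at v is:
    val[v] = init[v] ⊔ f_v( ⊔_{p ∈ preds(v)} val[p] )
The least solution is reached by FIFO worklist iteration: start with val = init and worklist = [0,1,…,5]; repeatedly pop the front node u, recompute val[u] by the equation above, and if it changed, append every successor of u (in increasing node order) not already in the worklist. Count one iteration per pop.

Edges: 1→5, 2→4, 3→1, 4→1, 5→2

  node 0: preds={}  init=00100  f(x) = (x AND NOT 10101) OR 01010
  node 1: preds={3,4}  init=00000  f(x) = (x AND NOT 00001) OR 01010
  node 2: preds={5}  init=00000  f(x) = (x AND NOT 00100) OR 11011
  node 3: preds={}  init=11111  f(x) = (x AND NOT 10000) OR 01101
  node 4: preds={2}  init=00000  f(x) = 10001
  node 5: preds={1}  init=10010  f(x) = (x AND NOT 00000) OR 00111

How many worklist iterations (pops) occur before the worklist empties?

Worklist (8 pops):
  #1 pop 0: in=00000 → 01110 (was 00100); enqueue []
  #2 pop 1: in=11111 → 11110 (was 00000); enqueue []
  #3 pop 2: in=10010 → 11011 (was 00000); enqueue []
  #4 pop 3: in=00000 → 11111 (no change)
  #5 pop 4: in=11011 → 10001 (was 00000); enqueue [1]
  #6 pop 5: in=11110 → 11111 (was 10010); enqueue [2]
  #7 pop 1: in=11111 → 11110 (no change)
  #8 pop 2: in=11111 → 11011 (no change)

Fixpoint:
  val[0] = 01110
  val[1] = 11110
  val[2] = 11011
  val[3] = 11111
  val[4] = 10001
  val[5] = 11111

8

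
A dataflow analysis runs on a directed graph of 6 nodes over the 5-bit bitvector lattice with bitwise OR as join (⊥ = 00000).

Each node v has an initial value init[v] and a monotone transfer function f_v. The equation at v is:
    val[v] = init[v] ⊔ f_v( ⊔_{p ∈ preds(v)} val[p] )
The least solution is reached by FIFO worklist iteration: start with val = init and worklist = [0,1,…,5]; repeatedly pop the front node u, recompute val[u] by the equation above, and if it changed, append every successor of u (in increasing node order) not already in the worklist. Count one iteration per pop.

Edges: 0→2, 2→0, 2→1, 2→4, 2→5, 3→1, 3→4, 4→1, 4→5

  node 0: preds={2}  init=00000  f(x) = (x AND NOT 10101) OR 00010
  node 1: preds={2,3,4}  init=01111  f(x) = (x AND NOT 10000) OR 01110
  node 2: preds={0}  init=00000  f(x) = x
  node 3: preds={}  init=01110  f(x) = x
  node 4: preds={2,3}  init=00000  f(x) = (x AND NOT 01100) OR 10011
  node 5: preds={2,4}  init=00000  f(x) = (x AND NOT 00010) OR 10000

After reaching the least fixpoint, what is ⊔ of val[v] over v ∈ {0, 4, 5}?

10011

Iteration log — 8 steps:
  step 1. node 0  ⊔preds=00000  new=00010  old=00000  +wl: 
  step 2. node 1  ⊔preds=01110  new=01111  stable
  step 3. node 2  ⊔preds=00010  new=00010  old=00000  +wl: 0,1
  step 4. node 3  ⊔preds=00000  new=01110  stable
  step 5. node 4  ⊔preds=01110  new=10011  old=00000  +wl: 
  step 6. node 5  ⊔preds=10011  new=10001  old=00000  +wl: 
  step 7. node 0  ⊔preds=00010  new=00010  stable
  step 8. node 1  ⊔preds=11111  new=01111  stable

Least fixpoint reached:
  node 0: 00010
  node 1: 01111
  node 2: 00010
  node 3: 01110
  node 4: 10011
  node 5: 10001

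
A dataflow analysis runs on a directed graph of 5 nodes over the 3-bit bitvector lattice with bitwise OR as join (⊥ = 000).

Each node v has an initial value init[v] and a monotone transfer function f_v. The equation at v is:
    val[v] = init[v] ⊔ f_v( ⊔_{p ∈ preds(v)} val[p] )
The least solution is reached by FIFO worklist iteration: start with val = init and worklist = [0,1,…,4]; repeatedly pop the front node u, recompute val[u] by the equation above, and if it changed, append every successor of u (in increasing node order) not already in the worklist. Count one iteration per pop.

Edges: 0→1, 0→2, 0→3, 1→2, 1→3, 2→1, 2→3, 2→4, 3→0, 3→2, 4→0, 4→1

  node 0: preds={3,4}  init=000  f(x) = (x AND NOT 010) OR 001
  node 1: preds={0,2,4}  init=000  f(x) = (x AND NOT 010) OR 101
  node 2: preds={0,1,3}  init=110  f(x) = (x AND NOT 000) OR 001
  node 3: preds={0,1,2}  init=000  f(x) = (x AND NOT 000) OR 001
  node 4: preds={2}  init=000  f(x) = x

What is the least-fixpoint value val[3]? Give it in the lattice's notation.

Iteration log — 10 steps:
  step 1. node 0  ⊔preds=000  new=001  old=000  +wl: 
  step 2. node 1  ⊔preds=111  new=101  old=000  +wl: 
  step 3. node 2  ⊔preds=101  new=111  old=110  +wl: 1
  step 4. node 3  ⊔preds=111  new=111  old=000  +wl: 0,2
  step 5. node 4  ⊔preds=111  new=111  old=000  +wl: 
  step 6. node 1  ⊔preds=111  new=101  stable
  step 7. node 0  ⊔preds=111  new=101  old=001  +wl: 1,3
  step 8. node 2  ⊔preds=111  new=111  stable
  step 9. node 1  ⊔preds=111  new=101  stable
  step 10. node 3  ⊔preds=111  new=111  stable

Least fixpoint reached:
  node 0: 101
  node 1: 101
  node 2: 111
  node 3: 111
  node 4: 111

111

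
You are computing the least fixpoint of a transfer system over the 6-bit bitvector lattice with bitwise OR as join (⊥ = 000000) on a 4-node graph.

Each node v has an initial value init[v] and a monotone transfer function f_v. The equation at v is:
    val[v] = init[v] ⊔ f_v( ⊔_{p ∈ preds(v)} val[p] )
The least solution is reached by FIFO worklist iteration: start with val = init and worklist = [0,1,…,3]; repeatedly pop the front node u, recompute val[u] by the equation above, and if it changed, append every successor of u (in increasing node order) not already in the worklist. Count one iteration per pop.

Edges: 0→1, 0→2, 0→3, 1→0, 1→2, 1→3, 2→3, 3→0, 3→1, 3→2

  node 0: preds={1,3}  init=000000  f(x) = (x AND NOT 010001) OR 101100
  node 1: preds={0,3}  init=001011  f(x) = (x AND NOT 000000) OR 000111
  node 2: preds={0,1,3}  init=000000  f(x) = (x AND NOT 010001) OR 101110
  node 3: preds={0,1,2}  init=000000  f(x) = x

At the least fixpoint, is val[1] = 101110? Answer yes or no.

Iteration log — 7 steps:
  step 1. node 0  ⊔preds=001011  new=101110  old=000000  +wl: 
  step 2. node 1  ⊔preds=101110  new=101111  old=001011  +wl: 0
  step 3. node 2  ⊔preds=101111  new=101110  old=000000  +wl: 
  step 4. node 3  ⊔preds=101111  new=101111  old=000000  +wl: 1,2
  step 5. node 0  ⊔preds=101111  new=101110  stable
  step 6. node 1  ⊔preds=101111  new=101111  stable
  step 7. node 2  ⊔preds=101111  new=101110  stable

Least fixpoint reached:
  node 0: 101110
  node 1: 101111
  node 2: 101110
  node 3: 101111

no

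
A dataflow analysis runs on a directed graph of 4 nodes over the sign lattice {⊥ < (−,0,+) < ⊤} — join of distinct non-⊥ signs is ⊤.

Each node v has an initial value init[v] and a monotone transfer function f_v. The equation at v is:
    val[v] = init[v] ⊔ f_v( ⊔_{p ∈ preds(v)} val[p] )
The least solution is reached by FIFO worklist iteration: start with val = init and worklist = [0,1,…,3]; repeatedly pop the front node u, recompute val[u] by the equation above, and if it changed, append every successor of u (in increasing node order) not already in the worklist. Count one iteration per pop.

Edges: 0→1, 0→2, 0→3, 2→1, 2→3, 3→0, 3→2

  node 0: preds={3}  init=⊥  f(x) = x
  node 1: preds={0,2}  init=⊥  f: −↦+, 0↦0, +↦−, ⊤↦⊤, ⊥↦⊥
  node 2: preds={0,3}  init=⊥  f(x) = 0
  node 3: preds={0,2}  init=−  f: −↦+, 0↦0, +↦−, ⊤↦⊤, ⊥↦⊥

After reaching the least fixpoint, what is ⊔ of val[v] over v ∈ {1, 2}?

Trace (9 dequeues):
  [1] u=0 | in − | out − | prev ⊥ | push {}
  [2] u=1 | in − | out + | prev ⊥ | push {}
  [3] u=2 | in − | out 0 | prev ⊥ | push {1}
  [4] u=3 | in ⊤ | out ⊤ | prev − | push {0,2}
  [5] u=1 | in ⊤ | out ⊤ | prev + | push {}
  [6] u=0 | in ⊤ | out ⊤ | prev − | push {1,3}
  [7] u=2 | in ⊤ | out 0 | ==
  [8] u=1 | in ⊤ | out ⊤ | ==
  [9] u=3 | in ⊤ | out ⊤ | ==

Converged values:
  [0] ⊤
  [1] ⊤
  [2] 0
  [3] ⊤

⊤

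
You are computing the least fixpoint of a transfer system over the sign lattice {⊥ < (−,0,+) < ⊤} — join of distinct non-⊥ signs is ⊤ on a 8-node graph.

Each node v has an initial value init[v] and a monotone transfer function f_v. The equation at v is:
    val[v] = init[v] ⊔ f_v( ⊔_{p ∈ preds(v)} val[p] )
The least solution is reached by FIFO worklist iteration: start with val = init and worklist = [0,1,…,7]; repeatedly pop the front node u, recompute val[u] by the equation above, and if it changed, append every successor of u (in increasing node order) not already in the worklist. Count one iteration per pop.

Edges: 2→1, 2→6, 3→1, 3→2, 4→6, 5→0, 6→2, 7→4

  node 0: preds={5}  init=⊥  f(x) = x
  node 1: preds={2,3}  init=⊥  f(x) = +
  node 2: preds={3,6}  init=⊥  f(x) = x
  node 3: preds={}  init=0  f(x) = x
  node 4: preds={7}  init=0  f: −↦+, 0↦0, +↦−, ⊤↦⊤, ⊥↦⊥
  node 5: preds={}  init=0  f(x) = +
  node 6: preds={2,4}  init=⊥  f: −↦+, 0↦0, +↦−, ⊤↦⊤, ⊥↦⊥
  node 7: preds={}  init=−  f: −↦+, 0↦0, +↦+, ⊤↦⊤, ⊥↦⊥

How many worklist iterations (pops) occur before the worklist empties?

Iteration log — 13 steps:
  step 1. node 0  ⊔preds=0  new=0  old=⊥  +wl: 
  step 2. node 1  ⊔preds=0  new=+  old=⊥  +wl: 
  step 3. node 2  ⊔preds=0  new=0  old=⊥  +wl: 1
  step 4. node 3  ⊔preds=⊥  new=0  stable
  step 5. node 4  ⊔preds=−  new=⊤  old=0  +wl: 
  step 6. node 5  ⊔preds=⊥  new=⊤  old=0  +wl: 0
  step 7. node 6  ⊔preds=⊤  new=⊤  old=⊥  +wl: 2
  step 8. node 7  ⊔preds=⊥  new=−  stable
  step 9. node 1  ⊔preds=0  new=+  stable
  step 10. node 0  ⊔preds=⊤  new=⊤  old=0  +wl: 
  step 11. node 2  ⊔preds=⊤  new=⊤  old=0  +wl: 1,6
  step 12. node 1  ⊔preds=⊤  new=+  stable
  step 13. node 6  ⊔preds=⊤  new=⊤  stable

Least fixpoint reached:
  node 0: ⊤
  node 1: +
  node 2: ⊤
  node 3: 0
  node 4: ⊤
  node 5: ⊤
  node 6: ⊤
  node 7: −

13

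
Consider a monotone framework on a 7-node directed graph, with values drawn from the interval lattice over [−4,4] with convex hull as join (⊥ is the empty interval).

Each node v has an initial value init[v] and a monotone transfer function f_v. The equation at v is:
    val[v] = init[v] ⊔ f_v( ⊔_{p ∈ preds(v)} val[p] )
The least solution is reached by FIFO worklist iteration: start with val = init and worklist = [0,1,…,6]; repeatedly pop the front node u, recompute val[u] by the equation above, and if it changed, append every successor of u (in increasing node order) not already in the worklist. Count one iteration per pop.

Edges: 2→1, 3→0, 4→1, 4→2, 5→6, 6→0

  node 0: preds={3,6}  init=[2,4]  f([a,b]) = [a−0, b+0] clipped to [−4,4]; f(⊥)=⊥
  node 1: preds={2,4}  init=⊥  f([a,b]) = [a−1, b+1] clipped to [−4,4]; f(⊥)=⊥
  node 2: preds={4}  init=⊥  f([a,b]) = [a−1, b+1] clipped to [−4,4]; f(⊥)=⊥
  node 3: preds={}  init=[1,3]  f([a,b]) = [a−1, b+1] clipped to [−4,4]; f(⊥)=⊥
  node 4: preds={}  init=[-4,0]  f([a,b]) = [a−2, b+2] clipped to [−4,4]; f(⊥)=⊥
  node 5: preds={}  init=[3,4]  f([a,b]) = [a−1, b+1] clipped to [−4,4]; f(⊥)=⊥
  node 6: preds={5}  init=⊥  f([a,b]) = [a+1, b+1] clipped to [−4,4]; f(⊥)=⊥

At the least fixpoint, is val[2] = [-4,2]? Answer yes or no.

no

Trace (9 dequeues):
  [1] u=0 | in [1,3] | out [1,4] | prev [2,4] | push {}
  [2] u=1 | in [-4,0] | out [-4,1] | prev ⊥ | push {}
  [3] u=2 | in [-4,0] | out [-4,1] | prev ⊥ | push {1}
  [4] u=3 | in ⊥ | out [1,3] | ==
  [5] u=4 | in ⊥ | out [-4,0] | ==
  [6] u=5 | in ⊥ | out [3,4] | ==
  [7] u=6 | in [3,4] | out [4,4] | prev ⊥ | push {0}
  [8] u=1 | in [-4,1] | out [-4,2] | prev [-4,1] | push {}
  [9] u=0 | in [1,4] | out [1,4] | ==

Converged values:
  [0] [1,4]
  [1] [-4,2]
  [2] [-4,1]
  [3] [1,3]
  [4] [-4,0]
  [5] [3,4]
  [6] [4,4]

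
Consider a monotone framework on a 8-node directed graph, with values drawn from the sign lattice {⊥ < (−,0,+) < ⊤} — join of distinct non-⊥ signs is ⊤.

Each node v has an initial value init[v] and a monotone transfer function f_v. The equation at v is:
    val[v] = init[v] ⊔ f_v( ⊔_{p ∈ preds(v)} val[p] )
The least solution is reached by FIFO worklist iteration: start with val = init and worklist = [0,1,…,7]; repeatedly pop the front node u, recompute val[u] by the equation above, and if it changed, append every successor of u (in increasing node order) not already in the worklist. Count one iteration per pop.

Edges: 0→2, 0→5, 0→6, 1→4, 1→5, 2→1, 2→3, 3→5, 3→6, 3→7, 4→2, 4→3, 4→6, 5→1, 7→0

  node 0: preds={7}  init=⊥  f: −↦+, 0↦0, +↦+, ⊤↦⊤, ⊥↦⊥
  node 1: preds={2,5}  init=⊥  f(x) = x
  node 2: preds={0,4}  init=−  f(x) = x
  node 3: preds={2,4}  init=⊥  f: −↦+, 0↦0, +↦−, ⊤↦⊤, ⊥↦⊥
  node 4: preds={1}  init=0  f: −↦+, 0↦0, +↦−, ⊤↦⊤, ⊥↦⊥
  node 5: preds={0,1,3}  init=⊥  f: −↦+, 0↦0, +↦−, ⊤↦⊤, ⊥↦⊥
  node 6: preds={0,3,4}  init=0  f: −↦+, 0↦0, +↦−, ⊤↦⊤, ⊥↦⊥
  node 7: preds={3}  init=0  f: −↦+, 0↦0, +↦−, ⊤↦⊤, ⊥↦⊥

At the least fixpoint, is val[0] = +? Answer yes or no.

no

Worklist (16 pops):
  #1 pop 0: in=0 → 0 (was ⊥); enqueue []
  #2 pop 1: in=− → − (was ⊥); enqueue []
  #3 pop 2: in=0 → ⊤ (was −); enqueue [1]
  #4 pop 3: in=⊤ → ⊤ (was ⊥); enqueue []
  #5 pop 4: in=− → ⊤ (was 0); enqueue [2,3]
  #6 pop 5: in=⊤ → ⊤ (was ⊥); enqueue []
  #7 pop 6: in=⊤ → ⊤ (was 0); enqueue []
  #8 pop 7: in=⊤ → ⊤ (was 0); enqueue [0]
  #9 pop 1: in=⊤ → ⊤ (was −); enqueue [4,5]
  #10 pop 2: in=⊤ → ⊤ (no change)
  #11 pop 3: in=⊤ → ⊤ (no change)
  #12 pop 0: in=⊤ → ⊤ (was 0); enqueue [2,6]
  #13 pop 4: in=⊤ → ⊤ (no change)
  #14 pop 5: in=⊤ → ⊤ (no change)
  #15 pop 2: in=⊤ → ⊤ (no change)
  #16 pop 6: in=⊤ → ⊤ (no change)

Fixpoint:
  val[0] = ⊤
  val[1] = ⊤
  val[2] = ⊤
  val[3] = ⊤
  val[4] = ⊤
  val[5] = ⊤
  val[6] = ⊤
  val[7] = ⊤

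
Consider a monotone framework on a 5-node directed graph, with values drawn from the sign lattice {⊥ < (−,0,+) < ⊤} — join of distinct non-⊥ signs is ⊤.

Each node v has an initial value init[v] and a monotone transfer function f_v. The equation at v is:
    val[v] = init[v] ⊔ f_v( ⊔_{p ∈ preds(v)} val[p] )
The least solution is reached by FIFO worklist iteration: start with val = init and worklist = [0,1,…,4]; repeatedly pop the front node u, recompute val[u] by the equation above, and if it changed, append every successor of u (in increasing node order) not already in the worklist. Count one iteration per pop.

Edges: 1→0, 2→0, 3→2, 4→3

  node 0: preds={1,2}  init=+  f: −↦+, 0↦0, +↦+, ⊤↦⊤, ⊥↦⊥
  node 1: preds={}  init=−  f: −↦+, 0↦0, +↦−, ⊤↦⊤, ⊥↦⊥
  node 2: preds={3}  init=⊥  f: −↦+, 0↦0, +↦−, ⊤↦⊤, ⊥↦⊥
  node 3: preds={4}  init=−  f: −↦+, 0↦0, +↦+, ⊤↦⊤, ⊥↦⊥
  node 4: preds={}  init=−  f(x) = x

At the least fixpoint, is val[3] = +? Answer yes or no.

no

Trace (8 dequeues):
  [1] u=0 | in − | out + | ==
  [2] u=1 | in ⊥ | out − | ==
  [3] u=2 | in − | out + | prev ⊥ | push {0}
  [4] u=3 | in − | out ⊤ | prev − | push {2}
  [5] u=4 | in ⊥ | out − | ==
  [6] u=0 | in ⊤ | out ⊤ | prev + | push {}
  [7] u=2 | in ⊤ | out ⊤ | prev + | push {0}
  [8] u=0 | in ⊤ | out ⊤ | ==

Converged values:
  [0] ⊤
  [1] −
  [2] ⊤
  [3] ⊤
  [4] −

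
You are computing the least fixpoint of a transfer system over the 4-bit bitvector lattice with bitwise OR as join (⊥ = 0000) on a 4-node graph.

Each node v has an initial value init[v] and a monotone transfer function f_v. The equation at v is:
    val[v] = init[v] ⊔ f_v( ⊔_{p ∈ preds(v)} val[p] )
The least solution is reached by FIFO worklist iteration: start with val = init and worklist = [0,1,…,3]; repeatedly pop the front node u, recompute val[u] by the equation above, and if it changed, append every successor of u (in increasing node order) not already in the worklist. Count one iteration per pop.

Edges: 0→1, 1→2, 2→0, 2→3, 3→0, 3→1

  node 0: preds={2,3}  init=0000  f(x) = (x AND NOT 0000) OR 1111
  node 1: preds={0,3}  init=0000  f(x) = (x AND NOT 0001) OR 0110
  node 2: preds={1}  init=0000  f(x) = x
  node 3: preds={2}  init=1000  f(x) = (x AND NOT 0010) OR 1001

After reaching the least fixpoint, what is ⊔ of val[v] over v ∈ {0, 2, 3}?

Trace (6 dequeues):
  [1] u=0 | in 1000 | out 1111 | prev 0000 | push {}
  [2] u=1 | in 1111 | out 1110 | prev 0000 | push {}
  [3] u=2 | in 1110 | out 1110 | prev 0000 | push {0}
  [4] u=3 | in 1110 | out 1101 | prev 1000 | push {1}
  [5] u=0 | in 1111 | out 1111 | ==
  [6] u=1 | in 1111 | out 1110 | ==

Converged values:
  [0] 1111
  [1] 1110
  [2] 1110
  [3] 1101

1111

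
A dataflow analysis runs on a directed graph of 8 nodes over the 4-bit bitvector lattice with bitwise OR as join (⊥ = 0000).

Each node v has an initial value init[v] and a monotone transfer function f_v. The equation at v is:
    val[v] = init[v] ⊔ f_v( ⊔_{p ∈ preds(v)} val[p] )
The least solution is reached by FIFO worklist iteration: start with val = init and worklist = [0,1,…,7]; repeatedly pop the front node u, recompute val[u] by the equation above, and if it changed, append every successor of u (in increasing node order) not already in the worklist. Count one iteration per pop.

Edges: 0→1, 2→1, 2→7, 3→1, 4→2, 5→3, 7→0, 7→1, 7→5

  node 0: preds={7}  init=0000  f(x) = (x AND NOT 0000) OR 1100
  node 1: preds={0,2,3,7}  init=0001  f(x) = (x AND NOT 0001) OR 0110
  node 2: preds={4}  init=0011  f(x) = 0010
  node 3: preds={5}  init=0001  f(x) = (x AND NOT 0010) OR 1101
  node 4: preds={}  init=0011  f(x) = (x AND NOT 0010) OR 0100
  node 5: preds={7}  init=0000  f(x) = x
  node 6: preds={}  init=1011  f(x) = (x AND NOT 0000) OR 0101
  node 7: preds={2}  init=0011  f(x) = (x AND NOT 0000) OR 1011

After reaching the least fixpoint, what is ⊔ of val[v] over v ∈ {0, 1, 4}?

1111

Iteration log — 14 steps:
  step 1. node 0  ⊔preds=0011  new=1111  old=0000  +wl: 
  step 2. node 1  ⊔preds=1111  new=1111  old=0001  +wl: 
  step 3. node 2  ⊔preds=0011  new=0011  stable
  step 4. node 3  ⊔preds=0000  new=1101  old=0001  +wl: 1
  step 5. node 4  ⊔preds=0000  new=0111  old=0011  +wl: 2
  step 6. node 5  ⊔preds=0011  new=0011  old=0000  +wl: 3
  step 7. node 6  ⊔preds=0000  new=1111  old=1011  +wl: 
  step 8. node 7  ⊔preds=0011  new=1011  old=0011  +wl: 0,5
  step 9. node 1  ⊔preds=1111  new=1111  stable
  step 10. node 2  ⊔preds=0111  new=0011  stable
  step 11. node 3  ⊔preds=0011  new=1101  stable
  step 12. node 0  ⊔preds=1011  new=1111  stable
  step 13. node 5  ⊔preds=1011  new=1011  old=0011  +wl: 3
  step 14. node 3  ⊔preds=1011  new=1101  stable

Least fixpoint reached:
  node 0: 1111
  node 1: 1111
  node 2: 0011
  node 3: 1101
  node 4: 0111
  node 5: 1011
  node 6: 1111
  node 7: 1011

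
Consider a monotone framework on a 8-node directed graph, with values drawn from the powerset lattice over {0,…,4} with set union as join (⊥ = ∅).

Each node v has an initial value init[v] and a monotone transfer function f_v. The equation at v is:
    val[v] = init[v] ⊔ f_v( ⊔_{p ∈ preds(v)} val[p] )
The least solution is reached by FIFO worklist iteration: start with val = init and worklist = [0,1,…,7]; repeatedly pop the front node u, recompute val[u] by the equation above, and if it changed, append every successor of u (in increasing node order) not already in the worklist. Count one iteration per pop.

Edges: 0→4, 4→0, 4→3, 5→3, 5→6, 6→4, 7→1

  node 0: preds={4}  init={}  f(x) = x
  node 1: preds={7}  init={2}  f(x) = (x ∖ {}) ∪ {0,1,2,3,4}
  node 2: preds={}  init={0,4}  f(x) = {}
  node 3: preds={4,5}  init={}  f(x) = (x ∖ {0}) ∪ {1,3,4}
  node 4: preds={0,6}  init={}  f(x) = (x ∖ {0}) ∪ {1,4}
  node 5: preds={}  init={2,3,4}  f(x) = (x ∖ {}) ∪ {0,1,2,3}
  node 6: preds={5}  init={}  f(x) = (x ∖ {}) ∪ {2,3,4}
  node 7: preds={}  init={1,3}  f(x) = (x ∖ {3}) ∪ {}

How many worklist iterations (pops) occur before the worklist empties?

Trace (14 dequeues):
  [1] u=0 | in {} | out {} | ==
  [2] u=1 | in {1,3} | out {0,1,2,3,4} | prev {2} | push {}
  [3] u=2 | in {} | out {0,4} | ==
  [4] u=3 | in {2,3,4} | out {1,2,3,4} | prev {} | push {}
  [5] u=4 | in {} | out {1,4} | prev {} | push {0,3}
  [6] u=5 | in {} | out {0,1,2,3,4} | prev {2,3,4} | push {}
  [7] u=6 | in {0,1,2,3,4} | out {0,1,2,3,4} | prev {} | push {4}
  [8] u=7 | in {} | out {1,3} | ==
  [9] u=0 | in {1,4} | out {1,4} | prev {} | push {}
  [10] u=3 | in {0,1,2,3,4} | out {1,2,3,4} | ==
  [11] u=4 | in {0,1,2,3,4} | out {1,2,3,4} | prev {1,4} | push {0,3}
  [12] u=0 | in {1,2,3,4} | out {1,2,3,4} | prev {1,4} | push {4}
  [13] u=3 | in {0,1,2,3,4} | out {1,2,3,4} | ==
  [14] u=4 | in {0,1,2,3,4} | out {1,2,3,4} | ==

Converged values:
  [0] {1,2,3,4}
  [1] {0,1,2,3,4}
  [2] {0,4}
  [3] {1,2,3,4}
  [4] {1,2,3,4}
  [5] {0,1,2,3,4}
  [6] {0,1,2,3,4}
  [7] {1,3}

14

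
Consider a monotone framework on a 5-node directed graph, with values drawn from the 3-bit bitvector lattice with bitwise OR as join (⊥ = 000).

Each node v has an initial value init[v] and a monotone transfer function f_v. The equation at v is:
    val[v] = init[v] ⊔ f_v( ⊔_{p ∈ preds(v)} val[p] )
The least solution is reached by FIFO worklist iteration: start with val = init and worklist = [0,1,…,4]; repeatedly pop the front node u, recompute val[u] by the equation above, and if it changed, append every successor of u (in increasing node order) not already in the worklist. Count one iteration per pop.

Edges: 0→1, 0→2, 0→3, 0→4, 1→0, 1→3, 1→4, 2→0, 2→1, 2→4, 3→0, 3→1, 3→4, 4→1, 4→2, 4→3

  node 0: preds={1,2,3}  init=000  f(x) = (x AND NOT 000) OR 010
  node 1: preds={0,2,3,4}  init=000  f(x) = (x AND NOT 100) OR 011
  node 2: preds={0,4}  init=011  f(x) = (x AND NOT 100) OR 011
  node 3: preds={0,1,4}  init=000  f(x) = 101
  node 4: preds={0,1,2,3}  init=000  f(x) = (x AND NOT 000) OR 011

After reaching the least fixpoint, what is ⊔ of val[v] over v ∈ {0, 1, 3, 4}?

111

Trace (10 dequeues):
  [1] u=0 | in 011 | out 011 | prev 000 | push {}
  [2] u=1 | in 011 | out 011 | prev 000 | push {0}
  [3] u=2 | in 011 | out 011 | ==
  [4] u=3 | in 011 | out 101 | prev 000 | push {1}
  [5] u=4 | in 111 | out 111 | prev 000 | push {2,3}
  [6] u=0 | in 111 | out 111 | prev 011 | push {4}
  [7] u=1 | in 111 | out 011 | ==
  [8] u=2 | in 111 | out 011 | ==
  [9] u=3 | in 111 | out 101 | ==
  [10] u=4 | in 111 | out 111 | ==

Converged values:
  [0] 111
  [1] 011
  [2] 011
  [3] 101
  [4] 111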